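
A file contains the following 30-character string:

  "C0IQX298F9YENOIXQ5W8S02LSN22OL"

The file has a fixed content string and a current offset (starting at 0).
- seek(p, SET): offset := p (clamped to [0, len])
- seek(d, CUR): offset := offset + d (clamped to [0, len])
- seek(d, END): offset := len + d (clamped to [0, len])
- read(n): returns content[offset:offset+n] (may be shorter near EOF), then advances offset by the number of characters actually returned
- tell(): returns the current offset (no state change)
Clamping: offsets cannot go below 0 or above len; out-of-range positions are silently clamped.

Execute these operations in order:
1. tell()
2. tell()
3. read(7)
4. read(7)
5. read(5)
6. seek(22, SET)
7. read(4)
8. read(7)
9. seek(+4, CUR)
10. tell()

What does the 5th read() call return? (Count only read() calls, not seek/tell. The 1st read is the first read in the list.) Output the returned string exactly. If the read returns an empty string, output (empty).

After 1 (tell()): offset=0
After 2 (tell()): offset=0
After 3 (read(7)): returned 'C0IQX29', offset=7
After 4 (read(7)): returned '8F9YENO', offset=14
After 5 (read(5)): returned 'IXQ5W', offset=19
After 6 (seek(22, SET)): offset=22
After 7 (read(4)): returned '2LSN', offset=26
After 8 (read(7)): returned '22OL', offset=30
After 9 (seek(+4, CUR)): offset=30
After 10 (tell()): offset=30

Answer: 22OL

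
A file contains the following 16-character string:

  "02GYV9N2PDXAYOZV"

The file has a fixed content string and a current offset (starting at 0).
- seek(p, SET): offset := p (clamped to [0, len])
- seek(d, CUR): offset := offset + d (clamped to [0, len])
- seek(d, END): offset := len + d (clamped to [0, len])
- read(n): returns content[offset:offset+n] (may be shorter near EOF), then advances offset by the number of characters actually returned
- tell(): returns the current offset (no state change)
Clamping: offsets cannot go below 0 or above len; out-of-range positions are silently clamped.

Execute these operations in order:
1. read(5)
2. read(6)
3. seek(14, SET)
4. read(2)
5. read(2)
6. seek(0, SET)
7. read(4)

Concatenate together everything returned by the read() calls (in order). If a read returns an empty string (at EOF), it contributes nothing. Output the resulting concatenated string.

Answer: 02GYV9N2PDXZV02GY

Derivation:
After 1 (read(5)): returned '02GYV', offset=5
After 2 (read(6)): returned '9N2PDX', offset=11
After 3 (seek(14, SET)): offset=14
After 4 (read(2)): returned 'ZV', offset=16
After 5 (read(2)): returned '', offset=16
After 6 (seek(0, SET)): offset=0
After 7 (read(4)): returned '02GY', offset=4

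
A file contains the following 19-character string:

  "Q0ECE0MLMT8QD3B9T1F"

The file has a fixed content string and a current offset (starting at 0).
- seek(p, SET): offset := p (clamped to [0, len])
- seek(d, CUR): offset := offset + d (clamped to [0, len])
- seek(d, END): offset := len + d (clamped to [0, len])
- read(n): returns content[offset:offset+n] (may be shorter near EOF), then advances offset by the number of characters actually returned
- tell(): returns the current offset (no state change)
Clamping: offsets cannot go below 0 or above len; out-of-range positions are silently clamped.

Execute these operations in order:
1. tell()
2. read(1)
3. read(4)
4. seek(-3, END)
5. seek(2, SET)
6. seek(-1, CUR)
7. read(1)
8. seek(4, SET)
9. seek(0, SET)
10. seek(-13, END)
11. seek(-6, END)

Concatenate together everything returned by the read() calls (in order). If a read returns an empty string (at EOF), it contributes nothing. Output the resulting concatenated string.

After 1 (tell()): offset=0
After 2 (read(1)): returned 'Q', offset=1
After 3 (read(4)): returned '0ECE', offset=5
After 4 (seek(-3, END)): offset=16
After 5 (seek(2, SET)): offset=2
After 6 (seek(-1, CUR)): offset=1
After 7 (read(1)): returned '0', offset=2
After 8 (seek(4, SET)): offset=4
After 9 (seek(0, SET)): offset=0
After 10 (seek(-13, END)): offset=6
After 11 (seek(-6, END)): offset=13

Answer: Q0ECE0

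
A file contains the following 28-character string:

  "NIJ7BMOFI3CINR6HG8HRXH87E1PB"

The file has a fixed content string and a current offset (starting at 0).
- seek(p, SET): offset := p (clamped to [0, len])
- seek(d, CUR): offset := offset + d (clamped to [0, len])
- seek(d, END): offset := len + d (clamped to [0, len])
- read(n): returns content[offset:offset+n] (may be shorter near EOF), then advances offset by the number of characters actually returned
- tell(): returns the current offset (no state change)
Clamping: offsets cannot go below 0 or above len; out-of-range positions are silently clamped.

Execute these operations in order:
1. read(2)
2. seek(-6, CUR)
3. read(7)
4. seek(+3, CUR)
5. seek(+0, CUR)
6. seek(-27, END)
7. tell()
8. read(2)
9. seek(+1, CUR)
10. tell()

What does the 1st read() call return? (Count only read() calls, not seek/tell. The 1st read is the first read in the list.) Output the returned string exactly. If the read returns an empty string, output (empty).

Answer: NI

Derivation:
After 1 (read(2)): returned 'NI', offset=2
After 2 (seek(-6, CUR)): offset=0
After 3 (read(7)): returned 'NIJ7BMO', offset=7
After 4 (seek(+3, CUR)): offset=10
After 5 (seek(+0, CUR)): offset=10
After 6 (seek(-27, END)): offset=1
After 7 (tell()): offset=1
After 8 (read(2)): returned 'IJ', offset=3
After 9 (seek(+1, CUR)): offset=4
After 10 (tell()): offset=4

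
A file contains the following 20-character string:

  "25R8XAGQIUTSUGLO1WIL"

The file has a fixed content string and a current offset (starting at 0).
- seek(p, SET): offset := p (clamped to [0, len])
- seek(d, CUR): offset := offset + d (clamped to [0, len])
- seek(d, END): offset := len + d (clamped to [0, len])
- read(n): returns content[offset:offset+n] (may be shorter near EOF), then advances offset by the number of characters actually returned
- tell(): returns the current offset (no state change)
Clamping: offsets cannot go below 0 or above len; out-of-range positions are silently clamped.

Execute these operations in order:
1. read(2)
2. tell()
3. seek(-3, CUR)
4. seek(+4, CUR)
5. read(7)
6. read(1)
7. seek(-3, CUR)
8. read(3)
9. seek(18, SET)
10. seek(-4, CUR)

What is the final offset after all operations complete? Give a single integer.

After 1 (read(2)): returned '25', offset=2
After 2 (tell()): offset=2
After 3 (seek(-3, CUR)): offset=0
After 4 (seek(+4, CUR)): offset=4
After 5 (read(7)): returned 'XAGQIUT', offset=11
After 6 (read(1)): returned 'S', offset=12
After 7 (seek(-3, CUR)): offset=9
After 8 (read(3)): returned 'UTS', offset=12
After 9 (seek(18, SET)): offset=18
After 10 (seek(-4, CUR)): offset=14

Answer: 14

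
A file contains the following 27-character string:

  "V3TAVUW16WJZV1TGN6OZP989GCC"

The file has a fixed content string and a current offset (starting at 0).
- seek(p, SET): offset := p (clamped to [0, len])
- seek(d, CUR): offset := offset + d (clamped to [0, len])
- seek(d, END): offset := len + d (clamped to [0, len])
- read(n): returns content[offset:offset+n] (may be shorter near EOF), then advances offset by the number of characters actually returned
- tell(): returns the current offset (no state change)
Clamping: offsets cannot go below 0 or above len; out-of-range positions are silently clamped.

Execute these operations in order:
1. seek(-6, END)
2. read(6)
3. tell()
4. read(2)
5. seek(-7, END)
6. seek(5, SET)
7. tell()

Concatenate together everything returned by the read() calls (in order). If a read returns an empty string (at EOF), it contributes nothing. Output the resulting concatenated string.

Answer: 989GCC

Derivation:
After 1 (seek(-6, END)): offset=21
After 2 (read(6)): returned '989GCC', offset=27
After 3 (tell()): offset=27
After 4 (read(2)): returned '', offset=27
After 5 (seek(-7, END)): offset=20
After 6 (seek(5, SET)): offset=5
After 7 (tell()): offset=5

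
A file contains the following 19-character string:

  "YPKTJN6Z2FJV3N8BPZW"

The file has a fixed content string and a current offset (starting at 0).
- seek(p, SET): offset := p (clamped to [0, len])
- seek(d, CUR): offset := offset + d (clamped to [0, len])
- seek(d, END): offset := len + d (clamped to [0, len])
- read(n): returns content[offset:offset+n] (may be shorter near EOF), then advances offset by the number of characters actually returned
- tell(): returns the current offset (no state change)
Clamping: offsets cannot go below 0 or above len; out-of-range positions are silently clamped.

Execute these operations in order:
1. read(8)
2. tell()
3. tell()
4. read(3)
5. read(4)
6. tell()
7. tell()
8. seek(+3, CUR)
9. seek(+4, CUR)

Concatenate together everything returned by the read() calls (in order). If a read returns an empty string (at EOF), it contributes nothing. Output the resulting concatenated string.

Answer: YPKTJN6Z2FJV3N8

Derivation:
After 1 (read(8)): returned 'YPKTJN6Z', offset=8
After 2 (tell()): offset=8
After 3 (tell()): offset=8
After 4 (read(3)): returned '2FJ', offset=11
After 5 (read(4)): returned 'V3N8', offset=15
After 6 (tell()): offset=15
After 7 (tell()): offset=15
After 8 (seek(+3, CUR)): offset=18
After 9 (seek(+4, CUR)): offset=19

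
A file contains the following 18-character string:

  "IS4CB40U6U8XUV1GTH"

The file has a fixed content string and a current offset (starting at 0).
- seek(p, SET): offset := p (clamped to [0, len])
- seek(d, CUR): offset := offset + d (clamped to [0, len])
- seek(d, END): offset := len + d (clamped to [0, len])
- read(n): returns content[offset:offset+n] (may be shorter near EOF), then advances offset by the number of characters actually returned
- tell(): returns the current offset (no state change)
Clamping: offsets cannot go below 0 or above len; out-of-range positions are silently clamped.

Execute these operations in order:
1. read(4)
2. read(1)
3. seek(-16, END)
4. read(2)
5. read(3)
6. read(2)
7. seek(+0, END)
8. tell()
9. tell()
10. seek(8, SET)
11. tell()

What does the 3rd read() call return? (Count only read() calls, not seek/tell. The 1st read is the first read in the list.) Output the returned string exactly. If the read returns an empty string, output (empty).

After 1 (read(4)): returned 'IS4C', offset=4
After 2 (read(1)): returned 'B', offset=5
After 3 (seek(-16, END)): offset=2
After 4 (read(2)): returned '4C', offset=4
After 5 (read(3)): returned 'B40', offset=7
After 6 (read(2)): returned 'U6', offset=9
After 7 (seek(+0, END)): offset=18
After 8 (tell()): offset=18
After 9 (tell()): offset=18
After 10 (seek(8, SET)): offset=8
After 11 (tell()): offset=8

Answer: 4C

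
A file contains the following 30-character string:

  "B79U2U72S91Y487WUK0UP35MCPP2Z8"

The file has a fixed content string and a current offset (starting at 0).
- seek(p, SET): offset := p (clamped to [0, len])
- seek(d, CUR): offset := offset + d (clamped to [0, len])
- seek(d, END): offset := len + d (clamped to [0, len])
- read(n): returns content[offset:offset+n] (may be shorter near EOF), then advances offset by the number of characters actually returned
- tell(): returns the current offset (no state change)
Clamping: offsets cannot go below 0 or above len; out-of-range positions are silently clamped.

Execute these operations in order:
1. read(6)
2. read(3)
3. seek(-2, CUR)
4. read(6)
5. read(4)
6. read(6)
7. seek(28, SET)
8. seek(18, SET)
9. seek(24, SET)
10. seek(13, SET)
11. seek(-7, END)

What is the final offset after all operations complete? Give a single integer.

Answer: 23

Derivation:
After 1 (read(6)): returned 'B79U2U', offset=6
After 2 (read(3)): returned '72S', offset=9
After 3 (seek(-2, CUR)): offset=7
After 4 (read(6)): returned '2S91Y4', offset=13
After 5 (read(4)): returned '87WU', offset=17
After 6 (read(6)): returned 'K0UP35', offset=23
After 7 (seek(28, SET)): offset=28
After 8 (seek(18, SET)): offset=18
After 9 (seek(24, SET)): offset=24
After 10 (seek(13, SET)): offset=13
After 11 (seek(-7, END)): offset=23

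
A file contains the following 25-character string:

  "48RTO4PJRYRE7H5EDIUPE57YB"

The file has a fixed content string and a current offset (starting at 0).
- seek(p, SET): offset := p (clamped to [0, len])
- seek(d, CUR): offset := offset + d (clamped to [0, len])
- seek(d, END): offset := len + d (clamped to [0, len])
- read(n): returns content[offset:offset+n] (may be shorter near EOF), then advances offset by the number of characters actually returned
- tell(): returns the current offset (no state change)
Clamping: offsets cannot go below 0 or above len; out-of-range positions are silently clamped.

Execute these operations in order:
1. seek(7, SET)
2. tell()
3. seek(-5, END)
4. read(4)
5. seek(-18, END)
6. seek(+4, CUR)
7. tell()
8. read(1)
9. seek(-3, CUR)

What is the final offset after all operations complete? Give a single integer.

After 1 (seek(7, SET)): offset=7
After 2 (tell()): offset=7
After 3 (seek(-5, END)): offset=20
After 4 (read(4)): returned 'E57Y', offset=24
After 5 (seek(-18, END)): offset=7
After 6 (seek(+4, CUR)): offset=11
After 7 (tell()): offset=11
After 8 (read(1)): returned 'E', offset=12
After 9 (seek(-3, CUR)): offset=9

Answer: 9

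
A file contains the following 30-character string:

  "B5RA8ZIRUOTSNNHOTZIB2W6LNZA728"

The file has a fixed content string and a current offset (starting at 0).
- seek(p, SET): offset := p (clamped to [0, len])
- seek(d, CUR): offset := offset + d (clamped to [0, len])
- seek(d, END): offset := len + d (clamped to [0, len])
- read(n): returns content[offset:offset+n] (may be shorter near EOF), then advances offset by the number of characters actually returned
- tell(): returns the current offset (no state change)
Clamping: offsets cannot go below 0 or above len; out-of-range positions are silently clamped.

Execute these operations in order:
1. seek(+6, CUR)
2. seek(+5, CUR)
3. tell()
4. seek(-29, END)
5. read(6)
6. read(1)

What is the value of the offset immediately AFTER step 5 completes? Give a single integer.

Answer: 7

Derivation:
After 1 (seek(+6, CUR)): offset=6
After 2 (seek(+5, CUR)): offset=11
After 3 (tell()): offset=11
After 4 (seek(-29, END)): offset=1
After 5 (read(6)): returned '5RA8ZI', offset=7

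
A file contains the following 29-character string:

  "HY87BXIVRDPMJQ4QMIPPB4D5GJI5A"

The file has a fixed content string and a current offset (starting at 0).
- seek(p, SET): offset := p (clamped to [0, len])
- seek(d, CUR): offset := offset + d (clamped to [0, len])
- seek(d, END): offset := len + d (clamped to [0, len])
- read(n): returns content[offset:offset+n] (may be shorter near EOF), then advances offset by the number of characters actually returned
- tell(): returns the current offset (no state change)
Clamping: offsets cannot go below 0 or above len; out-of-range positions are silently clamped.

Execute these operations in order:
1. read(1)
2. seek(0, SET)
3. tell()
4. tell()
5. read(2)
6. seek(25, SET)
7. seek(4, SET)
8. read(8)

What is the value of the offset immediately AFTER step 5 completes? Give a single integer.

After 1 (read(1)): returned 'H', offset=1
After 2 (seek(0, SET)): offset=0
After 3 (tell()): offset=0
After 4 (tell()): offset=0
After 5 (read(2)): returned 'HY', offset=2

Answer: 2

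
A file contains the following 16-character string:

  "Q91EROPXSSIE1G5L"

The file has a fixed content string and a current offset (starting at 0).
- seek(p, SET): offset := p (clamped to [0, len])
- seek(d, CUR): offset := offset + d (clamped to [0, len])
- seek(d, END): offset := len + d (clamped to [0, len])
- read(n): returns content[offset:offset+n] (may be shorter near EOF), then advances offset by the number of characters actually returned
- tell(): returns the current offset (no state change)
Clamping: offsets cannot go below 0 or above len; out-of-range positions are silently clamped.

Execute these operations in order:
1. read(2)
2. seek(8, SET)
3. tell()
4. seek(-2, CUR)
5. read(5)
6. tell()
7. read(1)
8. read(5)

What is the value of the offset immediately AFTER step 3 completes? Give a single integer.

Answer: 8

Derivation:
After 1 (read(2)): returned 'Q9', offset=2
After 2 (seek(8, SET)): offset=8
After 3 (tell()): offset=8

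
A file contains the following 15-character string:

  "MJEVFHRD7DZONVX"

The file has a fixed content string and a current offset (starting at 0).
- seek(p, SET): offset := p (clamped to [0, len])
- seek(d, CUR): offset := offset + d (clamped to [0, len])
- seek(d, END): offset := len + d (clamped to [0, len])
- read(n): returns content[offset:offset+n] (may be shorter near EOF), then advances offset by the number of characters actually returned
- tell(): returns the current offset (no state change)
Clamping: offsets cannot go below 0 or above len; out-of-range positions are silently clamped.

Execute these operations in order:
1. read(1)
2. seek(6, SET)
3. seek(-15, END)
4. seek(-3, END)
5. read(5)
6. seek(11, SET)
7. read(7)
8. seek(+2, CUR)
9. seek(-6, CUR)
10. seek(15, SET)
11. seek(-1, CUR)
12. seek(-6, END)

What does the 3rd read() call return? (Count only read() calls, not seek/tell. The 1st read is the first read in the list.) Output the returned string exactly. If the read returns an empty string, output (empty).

Answer: ONVX

Derivation:
After 1 (read(1)): returned 'M', offset=1
After 2 (seek(6, SET)): offset=6
After 3 (seek(-15, END)): offset=0
After 4 (seek(-3, END)): offset=12
After 5 (read(5)): returned 'NVX', offset=15
After 6 (seek(11, SET)): offset=11
After 7 (read(7)): returned 'ONVX', offset=15
After 8 (seek(+2, CUR)): offset=15
After 9 (seek(-6, CUR)): offset=9
After 10 (seek(15, SET)): offset=15
After 11 (seek(-1, CUR)): offset=14
After 12 (seek(-6, END)): offset=9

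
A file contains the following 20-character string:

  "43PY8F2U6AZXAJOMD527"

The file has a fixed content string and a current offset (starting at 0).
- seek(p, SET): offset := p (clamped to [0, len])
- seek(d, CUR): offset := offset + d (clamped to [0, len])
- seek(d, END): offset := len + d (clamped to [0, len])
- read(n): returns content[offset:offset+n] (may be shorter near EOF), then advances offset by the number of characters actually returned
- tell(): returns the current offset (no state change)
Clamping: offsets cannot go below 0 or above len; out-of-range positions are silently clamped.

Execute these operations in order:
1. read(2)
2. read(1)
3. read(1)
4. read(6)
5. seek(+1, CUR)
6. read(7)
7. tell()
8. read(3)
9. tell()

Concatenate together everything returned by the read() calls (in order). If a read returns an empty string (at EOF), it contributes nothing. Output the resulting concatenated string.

Answer: 43PY8F2U6AXAJOMD527

Derivation:
After 1 (read(2)): returned '43', offset=2
After 2 (read(1)): returned 'P', offset=3
After 3 (read(1)): returned 'Y', offset=4
After 4 (read(6)): returned '8F2U6A', offset=10
After 5 (seek(+1, CUR)): offset=11
After 6 (read(7)): returned 'XAJOMD5', offset=18
After 7 (tell()): offset=18
After 8 (read(3)): returned '27', offset=20
After 9 (tell()): offset=20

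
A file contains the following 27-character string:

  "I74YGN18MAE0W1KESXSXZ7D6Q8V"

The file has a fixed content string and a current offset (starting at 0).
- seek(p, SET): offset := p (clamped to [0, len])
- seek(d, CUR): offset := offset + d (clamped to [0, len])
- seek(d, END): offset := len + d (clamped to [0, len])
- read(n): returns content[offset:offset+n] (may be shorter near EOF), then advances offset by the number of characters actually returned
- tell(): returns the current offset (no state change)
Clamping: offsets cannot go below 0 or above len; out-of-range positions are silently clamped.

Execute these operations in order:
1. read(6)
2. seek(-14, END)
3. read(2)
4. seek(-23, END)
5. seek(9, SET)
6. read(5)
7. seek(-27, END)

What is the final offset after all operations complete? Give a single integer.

After 1 (read(6)): returned 'I74YGN', offset=6
After 2 (seek(-14, END)): offset=13
After 3 (read(2)): returned '1K', offset=15
After 4 (seek(-23, END)): offset=4
After 5 (seek(9, SET)): offset=9
After 6 (read(5)): returned 'AE0W1', offset=14
After 7 (seek(-27, END)): offset=0

Answer: 0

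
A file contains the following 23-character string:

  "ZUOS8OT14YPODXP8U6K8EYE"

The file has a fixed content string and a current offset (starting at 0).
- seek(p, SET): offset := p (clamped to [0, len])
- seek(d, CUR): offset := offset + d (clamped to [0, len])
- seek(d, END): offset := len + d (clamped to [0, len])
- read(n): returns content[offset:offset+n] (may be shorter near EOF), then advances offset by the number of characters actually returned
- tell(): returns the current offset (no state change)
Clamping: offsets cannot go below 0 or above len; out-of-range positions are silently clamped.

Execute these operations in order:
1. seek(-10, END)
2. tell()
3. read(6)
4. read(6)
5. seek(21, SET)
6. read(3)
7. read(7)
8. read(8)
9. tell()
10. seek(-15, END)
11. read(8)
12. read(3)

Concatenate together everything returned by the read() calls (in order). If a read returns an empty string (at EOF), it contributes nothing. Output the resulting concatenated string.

Answer: XP8U6K8EYEYE4YPODXP8U6K

Derivation:
After 1 (seek(-10, END)): offset=13
After 2 (tell()): offset=13
After 3 (read(6)): returned 'XP8U6K', offset=19
After 4 (read(6)): returned '8EYE', offset=23
After 5 (seek(21, SET)): offset=21
After 6 (read(3)): returned 'YE', offset=23
After 7 (read(7)): returned '', offset=23
After 8 (read(8)): returned '', offset=23
After 9 (tell()): offset=23
After 10 (seek(-15, END)): offset=8
After 11 (read(8)): returned '4YPODXP8', offset=16
After 12 (read(3)): returned 'U6K', offset=19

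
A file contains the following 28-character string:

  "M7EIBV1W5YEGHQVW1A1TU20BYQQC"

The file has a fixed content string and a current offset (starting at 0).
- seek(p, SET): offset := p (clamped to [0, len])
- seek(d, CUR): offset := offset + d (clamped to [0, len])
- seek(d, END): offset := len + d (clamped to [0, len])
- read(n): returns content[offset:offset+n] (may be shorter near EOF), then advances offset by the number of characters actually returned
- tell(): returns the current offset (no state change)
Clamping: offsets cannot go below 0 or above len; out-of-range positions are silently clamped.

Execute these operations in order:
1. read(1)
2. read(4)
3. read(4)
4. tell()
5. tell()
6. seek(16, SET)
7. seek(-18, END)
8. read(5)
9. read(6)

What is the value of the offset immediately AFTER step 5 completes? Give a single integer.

After 1 (read(1)): returned 'M', offset=1
After 2 (read(4)): returned '7EIB', offset=5
After 3 (read(4)): returned 'V1W5', offset=9
After 4 (tell()): offset=9
After 5 (tell()): offset=9

Answer: 9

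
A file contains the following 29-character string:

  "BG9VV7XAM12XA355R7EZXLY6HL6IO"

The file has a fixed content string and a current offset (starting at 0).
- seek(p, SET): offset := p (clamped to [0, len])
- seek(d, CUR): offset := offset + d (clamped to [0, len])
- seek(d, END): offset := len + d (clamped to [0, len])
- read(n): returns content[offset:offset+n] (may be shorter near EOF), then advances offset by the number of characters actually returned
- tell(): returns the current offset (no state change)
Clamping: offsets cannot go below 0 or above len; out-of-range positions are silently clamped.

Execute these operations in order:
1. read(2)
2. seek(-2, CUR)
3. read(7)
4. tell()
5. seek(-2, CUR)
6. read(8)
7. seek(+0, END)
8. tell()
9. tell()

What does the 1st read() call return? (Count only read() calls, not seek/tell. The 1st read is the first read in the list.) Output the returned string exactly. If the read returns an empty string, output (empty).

Answer: BG

Derivation:
After 1 (read(2)): returned 'BG', offset=2
After 2 (seek(-2, CUR)): offset=0
After 3 (read(7)): returned 'BG9VV7X', offset=7
After 4 (tell()): offset=7
After 5 (seek(-2, CUR)): offset=5
After 6 (read(8)): returned '7XAM12XA', offset=13
After 7 (seek(+0, END)): offset=29
After 8 (tell()): offset=29
After 9 (tell()): offset=29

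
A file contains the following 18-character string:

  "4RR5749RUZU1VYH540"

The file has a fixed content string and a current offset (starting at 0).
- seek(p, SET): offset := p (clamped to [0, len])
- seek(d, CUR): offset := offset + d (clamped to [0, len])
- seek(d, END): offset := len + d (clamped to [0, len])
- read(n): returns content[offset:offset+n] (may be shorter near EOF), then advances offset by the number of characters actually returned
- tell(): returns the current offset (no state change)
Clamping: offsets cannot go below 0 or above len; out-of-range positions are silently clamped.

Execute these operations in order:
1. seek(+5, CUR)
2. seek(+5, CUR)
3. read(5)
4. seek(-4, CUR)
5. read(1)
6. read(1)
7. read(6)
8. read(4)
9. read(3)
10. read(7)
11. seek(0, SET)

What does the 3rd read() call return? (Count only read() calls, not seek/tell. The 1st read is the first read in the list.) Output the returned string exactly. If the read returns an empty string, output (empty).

Answer: V

Derivation:
After 1 (seek(+5, CUR)): offset=5
After 2 (seek(+5, CUR)): offset=10
After 3 (read(5)): returned 'U1VYH', offset=15
After 4 (seek(-4, CUR)): offset=11
After 5 (read(1)): returned '1', offset=12
After 6 (read(1)): returned 'V', offset=13
After 7 (read(6)): returned 'YH540', offset=18
After 8 (read(4)): returned '', offset=18
After 9 (read(3)): returned '', offset=18
After 10 (read(7)): returned '', offset=18
After 11 (seek(0, SET)): offset=0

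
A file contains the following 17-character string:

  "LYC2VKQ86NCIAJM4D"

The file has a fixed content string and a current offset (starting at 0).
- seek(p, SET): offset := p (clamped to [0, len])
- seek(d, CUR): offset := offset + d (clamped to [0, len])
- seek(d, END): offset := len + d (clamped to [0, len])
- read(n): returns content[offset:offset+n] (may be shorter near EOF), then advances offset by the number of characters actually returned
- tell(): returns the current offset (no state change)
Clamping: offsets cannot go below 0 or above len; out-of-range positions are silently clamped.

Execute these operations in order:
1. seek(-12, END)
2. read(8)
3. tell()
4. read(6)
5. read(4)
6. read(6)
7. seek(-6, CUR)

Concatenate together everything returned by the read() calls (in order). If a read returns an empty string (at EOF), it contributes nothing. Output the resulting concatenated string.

Answer: KQ86NCIAJM4D

Derivation:
After 1 (seek(-12, END)): offset=5
After 2 (read(8)): returned 'KQ86NCIA', offset=13
After 3 (tell()): offset=13
After 4 (read(6)): returned 'JM4D', offset=17
After 5 (read(4)): returned '', offset=17
After 6 (read(6)): returned '', offset=17
After 7 (seek(-6, CUR)): offset=11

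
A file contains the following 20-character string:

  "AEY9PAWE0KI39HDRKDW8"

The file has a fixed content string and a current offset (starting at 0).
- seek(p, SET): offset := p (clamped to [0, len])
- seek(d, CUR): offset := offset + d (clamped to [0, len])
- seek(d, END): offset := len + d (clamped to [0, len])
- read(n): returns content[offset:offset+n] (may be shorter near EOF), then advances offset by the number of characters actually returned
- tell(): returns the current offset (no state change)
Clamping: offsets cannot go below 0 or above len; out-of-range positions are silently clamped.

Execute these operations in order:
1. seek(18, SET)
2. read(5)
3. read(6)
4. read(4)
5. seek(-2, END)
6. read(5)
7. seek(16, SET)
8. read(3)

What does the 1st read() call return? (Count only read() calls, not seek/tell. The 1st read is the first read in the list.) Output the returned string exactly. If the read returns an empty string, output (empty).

After 1 (seek(18, SET)): offset=18
After 2 (read(5)): returned 'W8', offset=20
After 3 (read(6)): returned '', offset=20
After 4 (read(4)): returned '', offset=20
After 5 (seek(-2, END)): offset=18
After 6 (read(5)): returned 'W8', offset=20
After 7 (seek(16, SET)): offset=16
After 8 (read(3)): returned 'KDW', offset=19

Answer: W8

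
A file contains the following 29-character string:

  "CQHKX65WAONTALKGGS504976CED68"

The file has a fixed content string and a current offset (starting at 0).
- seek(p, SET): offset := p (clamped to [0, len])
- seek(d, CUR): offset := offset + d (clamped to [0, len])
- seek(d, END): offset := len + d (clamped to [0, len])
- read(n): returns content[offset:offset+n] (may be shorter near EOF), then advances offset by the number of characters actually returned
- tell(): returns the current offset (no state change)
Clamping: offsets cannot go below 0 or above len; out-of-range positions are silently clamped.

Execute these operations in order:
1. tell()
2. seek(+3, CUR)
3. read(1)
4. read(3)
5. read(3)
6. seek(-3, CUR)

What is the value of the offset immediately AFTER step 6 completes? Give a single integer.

Answer: 7

Derivation:
After 1 (tell()): offset=0
After 2 (seek(+3, CUR)): offset=3
After 3 (read(1)): returned 'K', offset=4
After 4 (read(3)): returned 'X65', offset=7
After 5 (read(3)): returned 'WAO', offset=10
After 6 (seek(-3, CUR)): offset=7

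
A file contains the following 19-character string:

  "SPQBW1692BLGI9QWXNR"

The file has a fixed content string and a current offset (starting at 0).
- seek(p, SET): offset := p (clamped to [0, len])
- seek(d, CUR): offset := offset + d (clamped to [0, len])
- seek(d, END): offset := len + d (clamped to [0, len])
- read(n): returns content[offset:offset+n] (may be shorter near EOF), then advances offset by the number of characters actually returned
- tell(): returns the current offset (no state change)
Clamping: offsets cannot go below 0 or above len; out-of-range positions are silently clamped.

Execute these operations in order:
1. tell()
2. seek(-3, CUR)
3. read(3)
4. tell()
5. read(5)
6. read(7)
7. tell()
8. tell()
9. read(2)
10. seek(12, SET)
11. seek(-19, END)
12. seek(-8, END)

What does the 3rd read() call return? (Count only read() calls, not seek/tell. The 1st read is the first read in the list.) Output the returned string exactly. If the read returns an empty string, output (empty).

After 1 (tell()): offset=0
After 2 (seek(-3, CUR)): offset=0
After 3 (read(3)): returned 'SPQ', offset=3
After 4 (tell()): offset=3
After 5 (read(5)): returned 'BW169', offset=8
After 6 (read(7)): returned '2BLGI9Q', offset=15
After 7 (tell()): offset=15
After 8 (tell()): offset=15
After 9 (read(2)): returned 'WX', offset=17
After 10 (seek(12, SET)): offset=12
After 11 (seek(-19, END)): offset=0
After 12 (seek(-8, END)): offset=11

Answer: 2BLGI9Q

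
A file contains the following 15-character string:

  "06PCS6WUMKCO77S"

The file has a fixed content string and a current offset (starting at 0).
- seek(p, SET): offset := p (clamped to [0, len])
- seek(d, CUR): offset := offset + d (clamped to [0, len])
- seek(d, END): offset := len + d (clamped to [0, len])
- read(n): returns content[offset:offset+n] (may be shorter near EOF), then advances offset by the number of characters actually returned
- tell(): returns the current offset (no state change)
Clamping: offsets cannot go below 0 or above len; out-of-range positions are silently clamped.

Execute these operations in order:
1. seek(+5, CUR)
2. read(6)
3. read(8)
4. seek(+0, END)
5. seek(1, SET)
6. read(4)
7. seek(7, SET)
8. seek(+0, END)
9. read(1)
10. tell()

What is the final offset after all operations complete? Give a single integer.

Answer: 15

Derivation:
After 1 (seek(+5, CUR)): offset=5
After 2 (read(6)): returned '6WUMKC', offset=11
After 3 (read(8)): returned 'O77S', offset=15
After 4 (seek(+0, END)): offset=15
After 5 (seek(1, SET)): offset=1
After 6 (read(4)): returned '6PCS', offset=5
After 7 (seek(7, SET)): offset=7
After 8 (seek(+0, END)): offset=15
After 9 (read(1)): returned '', offset=15
After 10 (tell()): offset=15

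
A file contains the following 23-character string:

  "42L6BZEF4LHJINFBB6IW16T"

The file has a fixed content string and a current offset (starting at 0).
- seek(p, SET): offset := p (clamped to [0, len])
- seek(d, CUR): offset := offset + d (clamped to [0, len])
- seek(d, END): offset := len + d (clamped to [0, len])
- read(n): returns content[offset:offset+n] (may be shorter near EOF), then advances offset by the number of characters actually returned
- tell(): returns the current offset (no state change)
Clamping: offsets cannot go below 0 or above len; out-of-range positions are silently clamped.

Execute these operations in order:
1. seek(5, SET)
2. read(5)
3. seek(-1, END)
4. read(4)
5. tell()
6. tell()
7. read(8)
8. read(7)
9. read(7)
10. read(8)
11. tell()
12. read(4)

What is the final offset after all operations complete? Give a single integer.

After 1 (seek(5, SET)): offset=5
After 2 (read(5)): returned 'ZEF4L', offset=10
After 3 (seek(-1, END)): offset=22
After 4 (read(4)): returned 'T', offset=23
After 5 (tell()): offset=23
After 6 (tell()): offset=23
After 7 (read(8)): returned '', offset=23
After 8 (read(7)): returned '', offset=23
After 9 (read(7)): returned '', offset=23
After 10 (read(8)): returned '', offset=23
After 11 (tell()): offset=23
After 12 (read(4)): returned '', offset=23

Answer: 23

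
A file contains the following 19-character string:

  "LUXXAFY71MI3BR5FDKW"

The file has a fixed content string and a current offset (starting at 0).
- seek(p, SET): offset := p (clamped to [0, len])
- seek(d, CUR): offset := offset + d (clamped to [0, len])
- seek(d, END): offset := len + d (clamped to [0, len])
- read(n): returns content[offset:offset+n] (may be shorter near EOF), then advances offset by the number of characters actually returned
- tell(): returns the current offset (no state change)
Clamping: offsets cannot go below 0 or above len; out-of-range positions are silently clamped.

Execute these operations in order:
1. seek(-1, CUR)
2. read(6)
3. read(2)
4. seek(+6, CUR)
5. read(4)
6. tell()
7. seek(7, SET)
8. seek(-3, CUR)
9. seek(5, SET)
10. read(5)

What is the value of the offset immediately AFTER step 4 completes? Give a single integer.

After 1 (seek(-1, CUR)): offset=0
After 2 (read(6)): returned 'LUXXAF', offset=6
After 3 (read(2)): returned 'Y7', offset=8
After 4 (seek(+6, CUR)): offset=14

Answer: 14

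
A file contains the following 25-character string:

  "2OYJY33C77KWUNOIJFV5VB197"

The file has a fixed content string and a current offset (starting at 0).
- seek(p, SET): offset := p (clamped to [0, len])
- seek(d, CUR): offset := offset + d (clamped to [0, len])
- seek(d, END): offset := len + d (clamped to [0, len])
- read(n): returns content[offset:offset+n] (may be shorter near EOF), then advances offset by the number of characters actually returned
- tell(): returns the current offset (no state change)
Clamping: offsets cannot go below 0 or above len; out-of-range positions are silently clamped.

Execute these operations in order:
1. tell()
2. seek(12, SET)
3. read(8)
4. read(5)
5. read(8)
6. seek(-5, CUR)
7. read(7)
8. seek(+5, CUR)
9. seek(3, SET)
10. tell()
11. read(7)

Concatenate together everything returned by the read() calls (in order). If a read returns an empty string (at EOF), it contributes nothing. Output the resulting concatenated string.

After 1 (tell()): offset=0
After 2 (seek(12, SET)): offset=12
After 3 (read(8)): returned 'UNOIJFV5', offset=20
After 4 (read(5)): returned 'VB197', offset=25
After 5 (read(8)): returned '', offset=25
After 6 (seek(-5, CUR)): offset=20
After 7 (read(7)): returned 'VB197', offset=25
After 8 (seek(+5, CUR)): offset=25
After 9 (seek(3, SET)): offset=3
After 10 (tell()): offset=3
After 11 (read(7)): returned 'JY33C77', offset=10

Answer: UNOIJFV5VB197VB197JY33C77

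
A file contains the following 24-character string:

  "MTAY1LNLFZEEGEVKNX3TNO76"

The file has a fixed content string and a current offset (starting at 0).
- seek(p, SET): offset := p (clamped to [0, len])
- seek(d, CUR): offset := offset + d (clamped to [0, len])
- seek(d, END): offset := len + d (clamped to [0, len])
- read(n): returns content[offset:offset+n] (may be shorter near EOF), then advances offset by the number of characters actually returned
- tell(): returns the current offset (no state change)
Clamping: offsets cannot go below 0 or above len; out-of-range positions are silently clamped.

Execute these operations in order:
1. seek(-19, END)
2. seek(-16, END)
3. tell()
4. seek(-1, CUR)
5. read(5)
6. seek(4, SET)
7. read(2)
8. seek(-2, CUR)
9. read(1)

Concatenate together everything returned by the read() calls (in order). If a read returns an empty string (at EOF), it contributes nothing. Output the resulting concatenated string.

After 1 (seek(-19, END)): offset=5
After 2 (seek(-16, END)): offset=8
After 3 (tell()): offset=8
After 4 (seek(-1, CUR)): offset=7
After 5 (read(5)): returned 'LFZEE', offset=12
After 6 (seek(4, SET)): offset=4
After 7 (read(2)): returned '1L', offset=6
After 8 (seek(-2, CUR)): offset=4
After 9 (read(1)): returned '1', offset=5

Answer: LFZEE1L1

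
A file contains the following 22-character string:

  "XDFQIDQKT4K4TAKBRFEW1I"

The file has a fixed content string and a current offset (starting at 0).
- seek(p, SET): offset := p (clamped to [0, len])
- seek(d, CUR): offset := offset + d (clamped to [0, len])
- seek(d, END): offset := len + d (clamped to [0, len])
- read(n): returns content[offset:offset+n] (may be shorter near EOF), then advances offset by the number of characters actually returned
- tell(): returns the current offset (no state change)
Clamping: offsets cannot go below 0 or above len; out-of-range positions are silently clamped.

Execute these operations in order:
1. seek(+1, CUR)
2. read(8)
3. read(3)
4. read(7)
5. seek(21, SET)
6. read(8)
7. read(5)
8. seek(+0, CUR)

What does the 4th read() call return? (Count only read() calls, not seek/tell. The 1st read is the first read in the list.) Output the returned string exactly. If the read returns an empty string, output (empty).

Answer: I

Derivation:
After 1 (seek(+1, CUR)): offset=1
After 2 (read(8)): returned 'DFQIDQKT', offset=9
After 3 (read(3)): returned '4K4', offset=12
After 4 (read(7)): returned 'TAKBRFE', offset=19
After 5 (seek(21, SET)): offset=21
After 6 (read(8)): returned 'I', offset=22
After 7 (read(5)): returned '', offset=22
After 8 (seek(+0, CUR)): offset=22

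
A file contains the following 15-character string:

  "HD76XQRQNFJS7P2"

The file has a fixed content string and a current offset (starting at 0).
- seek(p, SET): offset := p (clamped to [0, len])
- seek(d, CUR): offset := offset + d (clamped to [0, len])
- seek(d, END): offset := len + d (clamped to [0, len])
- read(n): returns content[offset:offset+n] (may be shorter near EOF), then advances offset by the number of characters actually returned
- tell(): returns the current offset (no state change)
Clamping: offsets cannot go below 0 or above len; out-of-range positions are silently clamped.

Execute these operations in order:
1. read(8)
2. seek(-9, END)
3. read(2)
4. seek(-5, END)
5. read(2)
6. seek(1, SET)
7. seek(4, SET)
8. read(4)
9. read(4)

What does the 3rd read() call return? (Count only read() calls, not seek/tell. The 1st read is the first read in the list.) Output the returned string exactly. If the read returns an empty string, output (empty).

After 1 (read(8)): returned 'HD76XQRQ', offset=8
After 2 (seek(-9, END)): offset=6
After 3 (read(2)): returned 'RQ', offset=8
After 4 (seek(-5, END)): offset=10
After 5 (read(2)): returned 'JS', offset=12
After 6 (seek(1, SET)): offset=1
After 7 (seek(4, SET)): offset=4
After 8 (read(4)): returned 'XQRQ', offset=8
After 9 (read(4)): returned 'NFJS', offset=12

Answer: JS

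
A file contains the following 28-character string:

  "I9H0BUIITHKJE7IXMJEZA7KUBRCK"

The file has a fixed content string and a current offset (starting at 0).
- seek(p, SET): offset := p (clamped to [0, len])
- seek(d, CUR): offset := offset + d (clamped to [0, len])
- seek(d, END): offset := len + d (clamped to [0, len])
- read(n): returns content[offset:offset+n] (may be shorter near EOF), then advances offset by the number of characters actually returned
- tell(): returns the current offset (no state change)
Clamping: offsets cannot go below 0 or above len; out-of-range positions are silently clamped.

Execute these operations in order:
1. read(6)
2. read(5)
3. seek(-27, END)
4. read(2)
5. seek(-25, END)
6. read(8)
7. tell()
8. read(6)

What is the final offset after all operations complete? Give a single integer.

Answer: 17

Derivation:
After 1 (read(6)): returned 'I9H0BU', offset=6
After 2 (read(5)): returned 'IITHK', offset=11
After 3 (seek(-27, END)): offset=1
After 4 (read(2)): returned '9H', offset=3
After 5 (seek(-25, END)): offset=3
After 6 (read(8)): returned '0BUIITHK', offset=11
After 7 (tell()): offset=11
After 8 (read(6)): returned 'JE7IXM', offset=17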